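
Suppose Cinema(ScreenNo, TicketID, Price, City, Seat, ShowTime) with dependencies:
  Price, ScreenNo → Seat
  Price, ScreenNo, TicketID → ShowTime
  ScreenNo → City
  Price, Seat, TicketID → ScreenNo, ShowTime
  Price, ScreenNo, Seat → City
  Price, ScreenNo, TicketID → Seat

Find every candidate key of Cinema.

{Price, ScreenNo, TicketID}, {Price, Seat, TicketID}

{Price, TicketID} never appear on the right of any FD, so every key must include all of them.
{Price, ScreenNo, TicketID} is a candidate key since {Price, ScreenNo, TicketID}⁺ = {City, Price, ScreenNo, Seat, ShowTime, TicketID} covers every attribute.
{Price, Seat, TicketID} is a candidate key since {Price, Seat, TicketID}⁺ = {City, Price, ScreenNo, Seat, ShowTime, TicketID} covers every attribute.
These are minimal and exhaustive — every other superkey contains one of them.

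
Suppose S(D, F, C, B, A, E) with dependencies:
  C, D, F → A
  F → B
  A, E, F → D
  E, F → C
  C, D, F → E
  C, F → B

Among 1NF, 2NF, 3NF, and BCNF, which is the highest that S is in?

Candidate keys: {A, E, F}, {C, D, F}, {D, E, F}. Prime attributes: {A, C, D, E, F}.
F → B: {F}⁺ = {B, F}, which is not all of the attributes, so the left side is not a superkey — BCNF is violated.
Because {B} is non-prime and the left side of F → B is not a superkey, the relation is not in 3NF.
{F} is a proper subset of the key {A, E, F}, and {F}⁺ contains the non-prime attribute {B} — a partial dependency, so 2NF is violated.

1NF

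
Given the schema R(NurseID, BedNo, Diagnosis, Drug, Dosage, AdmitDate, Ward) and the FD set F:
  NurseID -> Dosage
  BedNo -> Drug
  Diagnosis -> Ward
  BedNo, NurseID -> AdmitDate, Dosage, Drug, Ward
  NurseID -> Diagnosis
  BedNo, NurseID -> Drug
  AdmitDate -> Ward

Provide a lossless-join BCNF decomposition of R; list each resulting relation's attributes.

{AdmitDate, BedNo, NurseID}; {BedNo, Drug}; {Diagnosis, Dosage, NurseID}; {Diagnosis, Ward}

Candidate key of the original relation: {BedNo, NurseID}.
In {AdmitDate, BedNo, Diagnosis, Dosage, Drug, NurseID, Ward}, {NurseID} is not a superkey ({NurseID}⁺ restricted to this set is {Diagnosis, Dosage, NurseID, Ward}), so split on NurseID -> Diagnosis, Dosage, Ward into {Diagnosis, Dosage, NurseID, Ward} and {AdmitDate, BedNo, Drug, NurseID}.
In {Diagnosis, Dosage, NurseID, Ward}, {Diagnosis} is not a superkey ({Diagnosis}⁺ restricted to this set is {Diagnosis, Ward}), so split on Diagnosis -> Ward into {Diagnosis, Ward} and {Diagnosis, Dosage, NurseID}.
{Diagnosis, Ward} has no BCNF violation.
{Diagnosis, Dosage, NurseID} has no BCNF violation.
In {AdmitDate, BedNo, Drug, NurseID}, {BedNo} is not a superkey ({BedNo}⁺ restricted to this set is {BedNo, Drug}), so split on BedNo -> Drug into {BedNo, Drug} and {AdmitDate, BedNo, NurseID}.
{BedNo, Drug} has no BCNF violation.
{AdmitDate, BedNo, NurseID} has no BCNF violation.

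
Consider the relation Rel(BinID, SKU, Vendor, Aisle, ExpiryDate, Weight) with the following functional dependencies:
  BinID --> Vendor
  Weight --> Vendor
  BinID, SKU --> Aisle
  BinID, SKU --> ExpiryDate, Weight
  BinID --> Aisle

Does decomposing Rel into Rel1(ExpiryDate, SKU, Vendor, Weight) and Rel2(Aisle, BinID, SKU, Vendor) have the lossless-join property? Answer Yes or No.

Common attributes: {SKU, Vendor}; their closure is {SKU, Vendor}.
Rel1 ⊄ {SKU, Vendor} and Rel2 ⊄ {SKU, Vendor}, so the split is lossy.

No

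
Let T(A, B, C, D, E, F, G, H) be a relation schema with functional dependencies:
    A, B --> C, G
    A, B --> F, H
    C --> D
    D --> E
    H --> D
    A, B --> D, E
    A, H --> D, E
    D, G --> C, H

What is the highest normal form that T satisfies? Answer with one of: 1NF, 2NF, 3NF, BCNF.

2NF

Candidate key: {A, B}. Prime attributes: {A, B}.
C --> D breaks BCNF: {C}⁺ = {C, D, E}, so {C} is not a superkey.
Because {D} is non-prime and the left side of C --> D is not a superkey, the relation is not in 3NF.
No non-prime attribute depends on a proper subset of any candidate key, so 2NF holds.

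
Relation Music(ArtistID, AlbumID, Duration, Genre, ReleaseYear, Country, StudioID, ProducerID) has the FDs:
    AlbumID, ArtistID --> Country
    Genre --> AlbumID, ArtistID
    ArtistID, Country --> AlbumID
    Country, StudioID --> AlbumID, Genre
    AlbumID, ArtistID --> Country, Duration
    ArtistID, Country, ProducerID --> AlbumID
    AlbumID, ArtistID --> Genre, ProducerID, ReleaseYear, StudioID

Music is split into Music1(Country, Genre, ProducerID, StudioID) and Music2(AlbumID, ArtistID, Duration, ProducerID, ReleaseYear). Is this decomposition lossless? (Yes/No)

No

Common attributes: {ProducerID}; their closure is {ProducerID}.
Music1 ⊄ {ProducerID} and Music2 ⊄ {ProducerID}, so the split is lossy.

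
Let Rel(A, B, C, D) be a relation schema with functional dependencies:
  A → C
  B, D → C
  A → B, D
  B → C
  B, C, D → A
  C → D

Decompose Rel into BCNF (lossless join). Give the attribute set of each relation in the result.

{A, B, C}; {C, D}

Candidate keys of the original relation: {A}, {B}.
Within {A, B, C, D}: {C}⁺ ∩ {A, B, C, D} = {C, D}, not the whole set, so C → D violates BCNF; decompose into {C, D} and {A, B, C}.
{C, D} has no BCNF violation.
{A, B, C} has no BCNF violation.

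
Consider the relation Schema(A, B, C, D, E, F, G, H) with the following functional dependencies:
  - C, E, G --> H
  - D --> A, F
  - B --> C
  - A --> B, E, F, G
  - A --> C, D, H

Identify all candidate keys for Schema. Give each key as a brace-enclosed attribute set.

Closure of {A} is {A, B, C, D, E, F, G, H}, the whole schema; {A} is a candidate key.
Closure of {D} is {A, B, C, D, E, F, G, H}, the whole schema; {D} is a candidate key.
These are minimal and exhaustive — every other superkey contains one of them.

{A}, {D}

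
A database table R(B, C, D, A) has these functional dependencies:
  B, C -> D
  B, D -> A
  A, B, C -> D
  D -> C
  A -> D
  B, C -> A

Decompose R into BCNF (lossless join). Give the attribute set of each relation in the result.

{A, B}; {A, D}; {C, D}

Candidate keys of the original relation: {A, B}, {B, C}, {B, D}.
{A, B, C, D}: {D} determines {C, D} here but is not a superkey — split on D -> C, giving {C, D} and {A, B, D}.
{C, D} has no BCNF violation.
{A, B, D}: {A} determines {A, D} here but is not a superkey — split on A -> D, giving {A, D} and {A, B}.
{A, D} has no BCNF violation.
{A, B} has no BCNF violation.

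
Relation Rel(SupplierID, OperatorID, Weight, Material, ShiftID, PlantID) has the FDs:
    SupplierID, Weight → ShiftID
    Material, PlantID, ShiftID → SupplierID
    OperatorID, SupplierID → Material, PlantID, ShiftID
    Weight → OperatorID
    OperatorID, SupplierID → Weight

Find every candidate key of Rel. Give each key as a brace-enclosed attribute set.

{OperatorID, SupplierID}⁺ = {Material, OperatorID, PlantID, ShiftID, SupplierID, Weight} — all of the relation — so {OperatorID, SupplierID} is a candidate key.
{SupplierID, Weight}⁺ = {Material, OperatorID, PlantID, ShiftID, SupplierID, Weight} — all of the relation — so {SupplierID, Weight} is a candidate key.
{Material, OperatorID, PlantID, ShiftID}⁺ = {Material, OperatorID, PlantID, ShiftID, SupplierID, Weight} — all of the relation — so {Material, OperatorID, PlantID, ShiftID} is a candidate key.
{Material, PlantID, ShiftID, Weight}⁺ = {Material, OperatorID, PlantID, ShiftID, SupplierID, Weight} — all of the relation — so {Material, PlantID, ShiftID, Weight} is a candidate key.
No proper subset of any of these is a key, and no other minimal superkey exists.

{Material, OperatorID, PlantID, ShiftID}, {Material, PlantID, ShiftID, Weight}, {OperatorID, SupplierID}, {SupplierID, Weight}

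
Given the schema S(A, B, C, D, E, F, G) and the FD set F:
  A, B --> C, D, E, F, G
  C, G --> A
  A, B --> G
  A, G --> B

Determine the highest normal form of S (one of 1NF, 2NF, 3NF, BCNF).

Candidate keys: {A, B}, {A, G}, {C, G}. Prime attributes: {A, B, C, G}.
Every FD has a superkey on the left, so the relation is in BCNF.

BCNF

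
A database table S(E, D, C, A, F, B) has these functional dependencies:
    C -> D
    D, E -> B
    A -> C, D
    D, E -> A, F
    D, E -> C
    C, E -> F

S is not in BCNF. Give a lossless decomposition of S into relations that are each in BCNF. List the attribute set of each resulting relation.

Candidate keys of the original relation: {A, E}, {C, E}, {D, E}.
In {A, B, C, D, E, F}, {C} is not a superkey ({C}⁺ restricted to this set is {C, D}), so split on C -> D into {C, D} and {A, B, C, E, F}.
{C, D} has no BCNF violation.
In {A, B, C, E, F}, {A} is not a superkey ({A}⁺ restricted to this set is {A, C}), so split on A -> C into {A, C} and {A, B, E, F}.
{A, C} has no BCNF violation.
{A, B, E, F} has no BCNF violation.

{A, B, E, F}; {A, C}; {C, D}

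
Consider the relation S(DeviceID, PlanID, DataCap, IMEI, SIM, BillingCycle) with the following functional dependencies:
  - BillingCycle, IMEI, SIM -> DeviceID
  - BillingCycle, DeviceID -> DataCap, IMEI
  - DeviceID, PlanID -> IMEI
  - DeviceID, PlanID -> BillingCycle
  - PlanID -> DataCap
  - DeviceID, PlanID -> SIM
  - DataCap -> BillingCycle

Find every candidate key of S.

{DeviceID, PlanID}, {IMEI, PlanID, SIM}

Attributes never on any right-hand side: {PlanID} — every candidate key must contain it.
Closure of {DeviceID, PlanID} is {BillingCycle, DataCap, DeviceID, IMEI, PlanID, SIM}, the whole schema; {DeviceID, PlanID} is a candidate key.
Closure of {IMEI, PlanID, SIM} is {BillingCycle, DataCap, DeviceID, IMEI, PlanID, SIM}, the whole schema; {IMEI, PlanID, SIM} is a candidate key.
No proper subset of any of these is a key, and no other minimal superkey exists.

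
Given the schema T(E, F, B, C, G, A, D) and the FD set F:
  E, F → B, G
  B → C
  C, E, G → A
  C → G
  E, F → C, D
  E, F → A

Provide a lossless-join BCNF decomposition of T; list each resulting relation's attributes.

{A, B, E}; {B, C}; {B, D, E, F}; {C, G}

Candidate key of the original relation: {E, F}.
{A, B, C, D, E, F, G}: {B} determines {B, C, G} here but is not a superkey — split on B → C, G, giving {B, C, G} and {A, B, D, E, F}.
{B, C, G}: {C} determines {C, G} here but is not a superkey — split on C → G, giving {C, G} and {B, C}.
{C, G} is in BCNF.
{B, C} is in BCNF.
{A, B, D, E, F}: {B, E} determines {A, B, E} here but is not a superkey — split on B, E → A, giving {A, B, E} and {B, D, E, F}.
{A, B, E} is in BCNF.
{B, D, E, F} is in BCNF.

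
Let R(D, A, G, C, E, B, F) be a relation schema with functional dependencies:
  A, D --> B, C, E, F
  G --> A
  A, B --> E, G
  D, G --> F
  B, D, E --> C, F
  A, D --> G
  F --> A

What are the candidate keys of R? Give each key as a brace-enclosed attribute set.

{A, D}, {B, D, E}, {D, F}, {D, G}

{D} never appears on the right of any FD, so every key must include it.
{A, D}⁺ = {A, B, C, D, E, F, G} — all of the relation — so {A, D} is a candidate key.
{D, F}⁺ = {A, B, C, D, E, F, G} — all of the relation — so {D, F} is a candidate key.
{D, G}⁺ = {A, B, C, D, E, F, G} — all of the relation — so {D, G} is a candidate key.
{B, D, E}⁺ = {A, B, C, D, E, F, G} — all of the relation — so {B, D, E} is a candidate key.
Any other superkey properly contains one of these, so there are no further candidate keys.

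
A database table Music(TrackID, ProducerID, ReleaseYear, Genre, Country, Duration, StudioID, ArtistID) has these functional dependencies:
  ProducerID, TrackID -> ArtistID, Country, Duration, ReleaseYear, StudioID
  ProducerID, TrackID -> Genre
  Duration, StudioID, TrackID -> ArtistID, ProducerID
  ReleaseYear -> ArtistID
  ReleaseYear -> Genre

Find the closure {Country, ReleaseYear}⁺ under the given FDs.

Start with {Country, ReleaseYear}.
ReleaseYear -> ArtistID applies; add {ArtistID} → now {ArtistID, Country, ReleaseYear}.
ReleaseYear -> Genre applies; add {Genre} → now {ArtistID, Country, Genre, ReleaseYear}.
No further FD applies.

{ArtistID, Country, Genre, ReleaseYear}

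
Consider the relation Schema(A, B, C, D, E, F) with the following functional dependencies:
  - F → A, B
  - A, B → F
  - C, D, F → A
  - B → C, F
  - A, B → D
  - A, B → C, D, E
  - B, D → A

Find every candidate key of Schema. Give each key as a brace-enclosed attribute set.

{B}, {F}

{B}⁺ = {A, B, C, D, E, F}, which is every attribute, so {B} is a candidate key.
{F}⁺ = {A, B, C, D, E, F}, which is every attribute, so {F} is a candidate key.
No proper subset of any of these is a key, and no other minimal superkey exists.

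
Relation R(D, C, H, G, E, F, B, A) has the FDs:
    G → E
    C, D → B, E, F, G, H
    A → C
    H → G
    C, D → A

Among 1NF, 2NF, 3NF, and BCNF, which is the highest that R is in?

2NF

Candidate keys: {A, D}, {C, D}. Prime attributes: {A, C, D}.
For G → E we have {G}⁺ = {E, G}; {G} is not a superkey, so BCNF fails.
G → E determines the non-prime attribute {E} from a non-superkey — 3NF is violated.
No proper subset of a key has a non-prime attribute in its closure, so there is no partial dependency; 2NF holds.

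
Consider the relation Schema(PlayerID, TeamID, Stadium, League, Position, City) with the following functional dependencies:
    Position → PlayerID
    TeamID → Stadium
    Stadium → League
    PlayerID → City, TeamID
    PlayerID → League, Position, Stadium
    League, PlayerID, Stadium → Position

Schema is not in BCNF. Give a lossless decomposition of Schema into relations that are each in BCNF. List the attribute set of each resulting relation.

{City, PlayerID, Position, TeamID}; {League, Stadium}; {Stadium, TeamID}

Candidate keys of the original relation: {PlayerID}, {Position}.
Within {City, League, PlayerID, Position, Stadium, TeamID}: {TeamID}⁺ ∩ {City, League, PlayerID, Position, Stadium, TeamID} = {League, Stadium, TeamID}, not the whole set, so TeamID → League, Stadium violates BCNF; decompose into {League, Stadium, TeamID} and {City, PlayerID, Position, TeamID}.
Within {League, Stadium, TeamID}: {Stadium}⁺ ∩ {League, Stadium, TeamID} = {League, Stadium}, not the whole set, so Stadium → League violates BCNF; decompose into {League, Stadium} and {Stadium, TeamID}.
{League, Stadium} is in BCNF.
{Stadium, TeamID} is in BCNF.
{City, PlayerID, Position, TeamID} is in BCNF.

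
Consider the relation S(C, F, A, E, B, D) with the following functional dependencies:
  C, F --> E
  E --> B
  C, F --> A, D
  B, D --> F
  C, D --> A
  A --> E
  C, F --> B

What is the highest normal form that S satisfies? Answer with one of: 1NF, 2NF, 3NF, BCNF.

2NF

Candidate keys: {C, D}, {C, F}. Prime attributes: {C, D, F}.
For E --> B we have {E}⁺ = {B, E}; {E} is not a superkey, so BCNF fails.
Because {B} is non-prime and the left side of E --> B is not a superkey, the relation is not in 3NF.
No proper subset of a key has a non-prime attribute in its closure, so there is no partial dependency; 2NF holds.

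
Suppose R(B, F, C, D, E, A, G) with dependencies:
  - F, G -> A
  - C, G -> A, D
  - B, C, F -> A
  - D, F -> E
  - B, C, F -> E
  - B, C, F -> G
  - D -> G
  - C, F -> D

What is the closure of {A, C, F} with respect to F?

Start with {A, C, F}.
C, F -> D applies; add {D} → now {A, C, D, F}.
D, F -> E applies; add {E} → now {A, C, D, E, F}.
D -> G applies; add {G} → now {A, C, D, E, F, G}.
No further FD applies.

{A, C, D, E, F, G}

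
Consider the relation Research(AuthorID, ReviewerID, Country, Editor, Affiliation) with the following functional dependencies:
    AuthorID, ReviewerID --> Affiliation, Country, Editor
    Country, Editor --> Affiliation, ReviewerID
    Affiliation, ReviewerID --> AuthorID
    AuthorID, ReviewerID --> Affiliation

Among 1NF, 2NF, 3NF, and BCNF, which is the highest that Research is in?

BCNF

Candidate keys: {Affiliation, ReviewerID}, {AuthorID, ReviewerID}, {Country, Editor}. Prime attributes: {Affiliation, AuthorID, Country, Editor, ReviewerID}.
Each dependency's left side is a superkey — BCNF holds.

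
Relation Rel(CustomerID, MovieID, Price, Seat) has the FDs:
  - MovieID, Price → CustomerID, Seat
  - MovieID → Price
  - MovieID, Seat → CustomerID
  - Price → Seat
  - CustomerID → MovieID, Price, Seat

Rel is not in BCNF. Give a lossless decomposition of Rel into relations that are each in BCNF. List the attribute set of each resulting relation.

{CustomerID, MovieID, Price}; {Price, Seat}

Candidate keys of the original relation: {CustomerID}, {MovieID}.
{CustomerID, MovieID, Price, Seat}: {Price} determines {Price, Seat} here but is not a superkey — split on Price → Seat, giving {Price, Seat} and {CustomerID, MovieID, Price}.
{Price, Seat} is in BCNF.
{CustomerID, MovieID, Price} is in BCNF.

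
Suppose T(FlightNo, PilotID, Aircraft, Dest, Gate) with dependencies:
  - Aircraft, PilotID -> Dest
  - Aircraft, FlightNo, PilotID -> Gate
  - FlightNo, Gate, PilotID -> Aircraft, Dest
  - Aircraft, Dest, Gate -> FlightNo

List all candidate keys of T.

{PilotID} never appears on the right of any FD, so every key must include it.
{Aircraft, FlightNo, PilotID}⁺ = {Aircraft, Dest, FlightNo, Gate, PilotID}, which is every attribute, so {Aircraft, FlightNo, PilotID} is a candidate key.
{Aircraft, Gate, PilotID}⁺ = {Aircraft, Dest, FlightNo, Gate, PilotID}, which is every attribute, so {Aircraft, Gate, PilotID} is a candidate key.
{FlightNo, Gate, PilotID}⁺ = {Aircraft, Dest, FlightNo, Gate, PilotID}, which is every attribute, so {FlightNo, Gate, PilotID} is a candidate key.
Any other superkey properly contains one of these, so there are no further candidate keys.

{Aircraft, FlightNo, PilotID}, {Aircraft, Gate, PilotID}, {FlightNo, Gate, PilotID}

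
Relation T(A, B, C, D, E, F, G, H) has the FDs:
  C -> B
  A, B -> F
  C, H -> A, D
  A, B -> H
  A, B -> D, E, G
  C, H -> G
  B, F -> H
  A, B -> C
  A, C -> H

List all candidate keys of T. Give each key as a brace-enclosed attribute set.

{A, B}, {A, C}, {C, F}, {C, H}

{A, B}⁺ = {A, B, C, D, E, F, G, H} — all of the relation — so {A, B} is a candidate key.
{A, C}⁺ = {A, B, C, D, E, F, G, H} — all of the relation — so {A, C} is a candidate key.
{C, F}⁺ = {A, B, C, D, E, F, G, H} — all of the relation — so {C, F} is a candidate key.
{C, H}⁺ = {A, B, C, D, E, F, G, H} — all of the relation — so {C, H} is a candidate key.
These are minimal and exhaustive — every other superkey contains one of them.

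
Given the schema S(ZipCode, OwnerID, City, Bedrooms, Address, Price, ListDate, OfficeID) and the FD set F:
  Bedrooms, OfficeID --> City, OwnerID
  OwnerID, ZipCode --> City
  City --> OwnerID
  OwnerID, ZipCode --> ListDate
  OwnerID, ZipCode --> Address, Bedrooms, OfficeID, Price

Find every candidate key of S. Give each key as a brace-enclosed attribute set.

Attributes never on any right-hand side: {ZipCode} — every candidate key must contain it.
{City, ZipCode} is a candidate key since {City, ZipCode}⁺ = {Address, Bedrooms, City, ListDate, OfficeID, OwnerID, Price, ZipCode} covers every attribute.
{OwnerID, ZipCode} is a candidate key since {OwnerID, ZipCode}⁺ = {Address, Bedrooms, City, ListDate, OfficeID, OwnerID, Price, ZipCode} covers every attribute.
{Bedrooms, OfficeID, ZipCode} is a candidate key since {Bedrooms, OfficeID, ZipCode}⁺ = {Address, Bedrooms, City, ListDate, OfficeID, OwnerID, Price, ZipCode} covers every attribute.
These are minimal and exhaustive — every other superkey contains one of them.

{Bedrooms, OfficeID, ZipCode}, {City, ZipCode}, {OwnerID, ZipCode}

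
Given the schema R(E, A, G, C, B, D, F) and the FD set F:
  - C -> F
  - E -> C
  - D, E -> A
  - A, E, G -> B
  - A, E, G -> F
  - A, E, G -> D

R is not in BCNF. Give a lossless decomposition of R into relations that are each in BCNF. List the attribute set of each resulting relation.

{A, D, E}; {B, D, E, G}; {C, E}; {C, F}

Candidate keys of the original relation: {A, E, G}, {D, E, G}.
Within {A, B, C, D, E, F, G}: {C}⁺ ∩ {A, B, C, D, E, F, G} = {C, F}, not the whole set, so C -> F violates BCNF; decompose into {C, F} and {A, B, C, D, E, G}.
{C, F} has no BCNF violation.
Within {A, B, C, D, E, G}: {E}⁺ ∩ {A, B, C, D, E, G} = {C, E}, not the whole set, so E -> C violates BCNF; decompose into {C, E} and {A, B, D, E, G}.
{C, E} has no BCNF violation.
Within {A, B, D, E, G}: {D, E}⁺ ∩ {A, B, D, E, G} = {A, D, E}, not the whole set, so D, E -> A violates BCNF; decompose into {A, D, E} and {B, D, E, G}.
{A, D, E} has no BCNF violation.
{B, D, E, G} has no BCNF violation.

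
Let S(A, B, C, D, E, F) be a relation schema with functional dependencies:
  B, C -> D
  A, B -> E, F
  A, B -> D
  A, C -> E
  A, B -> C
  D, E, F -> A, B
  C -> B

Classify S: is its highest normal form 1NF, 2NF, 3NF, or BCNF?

Candidate keys: {A, B}, {A, C}, {C, E, F}, {D, E, F}. Prime attributes: {A, B, C, D, E, F}.
B, C -> D: {B, C}⁺ = {B, C, D}, which is not all of the attributes, so the left side is not a superkey — BCNF is violated.
Since {D} ⊆ prime attributes and every other non-superkey FD also has a prime right side, the schema is in 3NF.

3NF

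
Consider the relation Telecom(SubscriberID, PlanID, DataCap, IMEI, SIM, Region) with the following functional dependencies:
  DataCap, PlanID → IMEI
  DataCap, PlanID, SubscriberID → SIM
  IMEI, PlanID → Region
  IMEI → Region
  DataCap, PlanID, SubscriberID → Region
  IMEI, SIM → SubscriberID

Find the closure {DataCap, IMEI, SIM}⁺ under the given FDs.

{DataCap, IMEI, Region, SIM, SubscriberID}

Start with {DataCap, IMEI, SIM}.
IMEI → Region applies; add {Region} → now {DataCap, IMEI, Region, SIM}.
IMEI, SIM → SubscriberID applies; add {SubscriberID} → now {DataCap, IMEI, Region, SIM, SubscriberID}.
No further FD applies.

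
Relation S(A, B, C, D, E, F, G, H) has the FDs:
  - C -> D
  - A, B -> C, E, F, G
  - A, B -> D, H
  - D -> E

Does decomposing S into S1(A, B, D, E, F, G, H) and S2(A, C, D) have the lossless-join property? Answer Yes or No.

S1 ∩ S2 = {A, D}; its closure under F is {A, D, E}.
Neither S1 nor S2 is contained in that closure, so the decomposition is lossy.

No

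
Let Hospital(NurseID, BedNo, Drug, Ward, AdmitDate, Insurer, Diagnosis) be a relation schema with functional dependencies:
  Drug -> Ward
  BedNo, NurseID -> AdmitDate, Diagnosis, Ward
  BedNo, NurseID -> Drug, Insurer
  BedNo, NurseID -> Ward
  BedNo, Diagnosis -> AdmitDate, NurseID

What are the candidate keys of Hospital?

{BedNo} never appears on the right of any FD, so every key must include it.
{BedNo, Diagnosis}⁺ = {AdmitDate, BedNo, Diagnosis, Drug, Insurer, NurseID, Ward}, which is every attribute, so {BedNo, Diagnosis} is a candidate key.
{BedNo, NurseID}⁺ = {AdmitDate, BedNo, Diagnosis, Drug, Insurer, NurseID, Ward}, which is every attribute, so {BedNo, NurseID} is a candidate key.
These are minimal and exhaustive — every other superkey contains one of them.

{BedNo, Diagnosis}, {BedNo, NurseID}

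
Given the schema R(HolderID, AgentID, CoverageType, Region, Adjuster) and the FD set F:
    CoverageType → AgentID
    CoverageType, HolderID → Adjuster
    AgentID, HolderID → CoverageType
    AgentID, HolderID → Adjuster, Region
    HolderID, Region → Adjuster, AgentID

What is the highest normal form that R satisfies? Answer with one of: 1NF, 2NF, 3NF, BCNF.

3NF

Candidate keys: {AgentID, HolderID}, {CoverageType, HolderID}, {HolderID, Region}. Prime attributes: {AgentID, CoverageType, HolderID, Region}.
CoverageType → AgentID breaks BCNF: {CoverageType}⁺ = {AgentID, CoverageType}, so {CoverageType} is not a superkey.
Since {AgentID} ⊆ prime attributes and every other non-superkey FD also has a prime right side, the schema is in 3NF.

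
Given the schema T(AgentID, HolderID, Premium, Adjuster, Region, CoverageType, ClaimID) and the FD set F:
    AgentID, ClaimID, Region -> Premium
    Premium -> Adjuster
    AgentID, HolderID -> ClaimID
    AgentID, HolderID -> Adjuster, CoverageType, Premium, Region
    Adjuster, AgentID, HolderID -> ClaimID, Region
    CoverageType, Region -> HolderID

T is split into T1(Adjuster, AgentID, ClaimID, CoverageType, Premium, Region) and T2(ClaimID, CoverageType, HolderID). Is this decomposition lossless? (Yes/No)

The shared attributes are {ClaimID, CoverageType} and {ClaimID, CoverageType}⁺ = {ClaimID, CoverageType}.
Neither T1 nor T2 is contained in that closure, so the decomposition is lossy.

No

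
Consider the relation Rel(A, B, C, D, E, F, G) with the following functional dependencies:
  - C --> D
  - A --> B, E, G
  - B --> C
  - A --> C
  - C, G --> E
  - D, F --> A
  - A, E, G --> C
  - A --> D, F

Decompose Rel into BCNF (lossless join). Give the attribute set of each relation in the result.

Candidate keys of the original relation: {A}, {B, F}, {C, F}, {D, F}.
Within {A, B, C, D, E, F, G}: {C}⁺ ∩ {A, B, C, D, E, F, G} = {C, D}, not the whole set, so C --> D violates BCNF; decompose into {C, D} and {A, B, C, E, F, G}.
{C, D} has no BCNF violation.
Within {A, B, C, E, F, G}: {B}⁺ ∩ {A, B, C, E, F, G} = {B, C}, not the whole set, so B --> C violates BCNF; decompose into {B, C} and {A, B, E, F, G}.
{B, C} has no BCNF violation.
Within {A, B, E, F, G}: {B, G}⁺ ∩ {A, B, E, F, G} = {B, E, G}, not the whole set, so B, G --> E violates BCNF; decompose into {B, E, G} and {A, B, F, G}.
{B, E, G} has no BCNF violation.
{A, B, F, G} has no BCNF violation.

{A, B, F, G}; {B, C}; {B, E, G}; {C, D}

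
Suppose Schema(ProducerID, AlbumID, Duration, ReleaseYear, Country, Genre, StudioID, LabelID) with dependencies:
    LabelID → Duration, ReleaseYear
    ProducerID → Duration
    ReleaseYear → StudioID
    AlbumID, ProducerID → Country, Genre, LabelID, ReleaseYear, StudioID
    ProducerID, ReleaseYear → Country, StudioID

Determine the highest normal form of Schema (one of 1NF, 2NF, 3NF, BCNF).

Candidate key: {AlbumID, ProducerID}. Prime attributes: {AlbumID, ProducerID}.
LabelID → Duration, ReleaseYear: {LabelID}⁺ = {Duration, LabelID, ReleaseYear, StudioID}, which is not all of the attributes, so the left side is not a superkey — BCNF is violated.
LabelID → Duration, ReleaseYear determines the non-prime attributes {Duration, ReleaseYear} from a non-superkey — 3NF is violated.
{ProducerID} is a proper subset of the key {AlbumID, ProducerID}, and {ProducerID}⁺ contains the non-prime attribute {Duration} — a partial dependency, so 2NF is violated.

1NF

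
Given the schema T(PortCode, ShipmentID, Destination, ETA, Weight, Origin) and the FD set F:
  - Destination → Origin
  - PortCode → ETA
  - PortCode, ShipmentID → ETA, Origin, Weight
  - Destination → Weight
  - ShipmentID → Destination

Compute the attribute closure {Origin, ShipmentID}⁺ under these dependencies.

{Destination, Origin, ShipmentID, Weight}

Start with {Origin, ShipmentID}.
ShipmentID → Destination applies; add {Destination} → now {Destination, Origin, ShipmentID}.
Destination → Weight applies; add {Weight} → now {Destination, Origin, ShipmentID, Weight}.
No further FD applies.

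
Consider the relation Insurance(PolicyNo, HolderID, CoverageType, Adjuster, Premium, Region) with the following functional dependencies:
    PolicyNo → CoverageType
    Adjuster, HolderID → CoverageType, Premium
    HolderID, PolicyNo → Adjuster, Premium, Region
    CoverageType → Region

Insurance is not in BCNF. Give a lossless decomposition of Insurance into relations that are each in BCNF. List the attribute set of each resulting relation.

{Adjuster, HolderID, PolicyNo}; {Adjuster, HolderID, Premium}; {CoverageType, PolicyNo}; {CoverageType, Region}

Candidate key of the original relation: {HolderID, PolicyNo}.
{Adjuster, CoverageType, HolderID, PolicyNo, Premium, Region}: {PolicyNo} determines {CoverageType, PolicyNo, Region} here but is not a superkey — split on PolicyNo → CoverageType, Region, giving {CoverageType, PolicyNo, Region} and {Adjuster, HolderID, PolicyNo, Premium}.
{CoverageType, PolicyNo, Region}: {CoverageType} determines {CoverageType, Region} here but is not a superkey — split on CoverageType → Region, giving {CoverageType, Region} and {CoverageType, PolicyNo}.
{CoverageType, Region} is in BCNF.
{CoverageType, PolicyNo} is in BCNF.
{Adjuster, HolderID, PolicyNo, Premium}: {Adjuster, HolderID} determines {Adjuster, HolderID, Premium} here but is not a superkey — split on Adjuster, HolderID → Premium, giving {Adjuster, HolderID, Premium} and {Adjuster, HolderID, PolicyNo}.
{Adjuster, HolderID, Premium} is in BCNF.
{Adjuster, HolderID, PolicyNo} is in BCNF.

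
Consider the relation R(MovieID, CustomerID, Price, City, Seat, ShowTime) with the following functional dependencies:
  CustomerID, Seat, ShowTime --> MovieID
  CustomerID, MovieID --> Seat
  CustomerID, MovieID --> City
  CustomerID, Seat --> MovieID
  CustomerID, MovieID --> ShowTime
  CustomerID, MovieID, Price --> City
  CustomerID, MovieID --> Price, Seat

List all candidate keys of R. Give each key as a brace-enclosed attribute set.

No FD produces {CustomerID}, so it must be in every candidate key.
{CustomerID, MovieID}⁺ = {City, CustomerID, MovieID, Price, Seat, ShowTime}, which is every attribute, so {CustomerID, MovieID} is a candidate key.
{CustomerID, Seat}⁺ = {City, CustomerID, MovieID, Price, Seat, ShowTime}, which is every attribute, so {CustomerID, Seat} is a candidate key.
These are minimal and exhaustive — every other superkey contains one of them.

{CustomerID, MovieID}, {CustomerID, Seat}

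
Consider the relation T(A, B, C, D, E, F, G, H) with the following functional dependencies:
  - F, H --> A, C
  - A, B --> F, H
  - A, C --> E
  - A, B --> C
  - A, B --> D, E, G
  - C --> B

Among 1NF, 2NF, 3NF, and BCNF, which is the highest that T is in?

Candidate keys: {A, B}, {A, C}, {F, H}. Prime attributes: {A, B, C, F, H}.
C --> B breaks BCNF: {C}⁺ = {B, C}, so {C} is not a superkey.
Since {B} ⊆ prime attributes and every other non-superkey FD also has a prime right side, the schema is in 3NF.

3NF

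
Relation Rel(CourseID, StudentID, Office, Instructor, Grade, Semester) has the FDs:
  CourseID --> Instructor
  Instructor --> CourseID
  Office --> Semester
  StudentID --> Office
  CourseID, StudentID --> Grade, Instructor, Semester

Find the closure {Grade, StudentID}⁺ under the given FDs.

{Grade, Office, Semester, StudentID}

Start with {Grade, StudentID}.
StudentID --> Office applies; add {Office} → now {Grade, Office, StudentID}.
Office --> Semester applies; add {Semester} → now {Grade, Office, Semester, StudentID}.
No further FD applies.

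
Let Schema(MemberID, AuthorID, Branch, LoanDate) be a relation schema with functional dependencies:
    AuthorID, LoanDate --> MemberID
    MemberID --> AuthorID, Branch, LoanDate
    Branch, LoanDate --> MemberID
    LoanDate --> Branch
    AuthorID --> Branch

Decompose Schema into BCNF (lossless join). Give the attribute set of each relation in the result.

Candidate keys of the original relation: {LoanDate}, {MemberID}.
{AuthorID, Branch, LoanDate, MemberID}: {AuthorID} determines {AuthorID, Branch} here but is not a superkey — split on AuthorID --> Branch, giving {AuthorID, Branch} and {AuthorID, LoanDate, MemberID}.
{AuthorID, Branch} is in BCNF.
{AuthorID, LoanDate, MemberID} is in BCNF.

{AuthorID, Branch}; {AuthorID, LoanDate, MemberID}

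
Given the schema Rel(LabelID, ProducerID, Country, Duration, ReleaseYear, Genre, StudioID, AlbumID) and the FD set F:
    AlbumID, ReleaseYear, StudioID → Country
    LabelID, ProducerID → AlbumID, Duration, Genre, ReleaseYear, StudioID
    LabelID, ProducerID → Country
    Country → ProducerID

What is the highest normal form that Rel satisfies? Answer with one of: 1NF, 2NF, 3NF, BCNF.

Candidate keys: {AlbumID, LabelID, ReleaseYear, StudioID}, {Country, LabelID}, {LabelID, ProducerID}. Prime attributes: {AlbumID, Country, LabelID, ProducerID, ReleaseYear, StudioID}.
For AlbumID, ReleaseYear, StudioID → Country we have {AlbumID, ReleaseYear, StudioID}⁺ = {AlbumID, Country, ProducerID, ReleaseYear, StudioID}; {AlbumID, ReleaseYear, StudioID} is not a superkey, so BCNF fails.
Since {Country} ⊆ prime attributes and every other non-superkey FD also has a prime right side, the schema is in 3NF.

3NF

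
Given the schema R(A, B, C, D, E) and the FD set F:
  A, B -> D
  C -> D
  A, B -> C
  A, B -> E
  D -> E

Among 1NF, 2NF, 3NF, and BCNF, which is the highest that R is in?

Candidate key: {A, B}. Prime attributes: {A, B}.
C -> D: {C}⁺ = {C, D, E}, which is not all of the attributes, so the left side is not a superkey — BCNF is violated.
Because {D} is non-prime and the left side of C -> D is not a superkey, the relation is not in 3NF.
Checking every proper subset of each key, none determines a non-prime attribute — 2NF is satisfied.

2NF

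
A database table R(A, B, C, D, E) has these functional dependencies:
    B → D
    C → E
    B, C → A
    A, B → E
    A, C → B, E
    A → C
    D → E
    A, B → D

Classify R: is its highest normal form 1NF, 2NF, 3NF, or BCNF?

1NF

Candidate keys: {A}, {B, C}. Prime attributes: {A, B, C}.
B → D: {B}⁺ = {B, D, E}, which is not all of the attributes, so the left side is not a superkey — BCNF is violated.
B → D determines the non-prime attribute {D} from a non-superkey — 3NF is violated.
{B} is a proper subset of the key {B, C}, and {B}⁺ contains the non-prime attributes {D, E} — a partial dependency, so 2NF is violated.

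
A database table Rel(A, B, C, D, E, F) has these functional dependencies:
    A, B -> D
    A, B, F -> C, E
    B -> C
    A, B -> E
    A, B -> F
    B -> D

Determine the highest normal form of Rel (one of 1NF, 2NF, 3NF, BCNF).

1NF

Candidate key: {A, B}. Prime attributes: {A, B}.
B -> C: {B}⁺ = {B, C, D}, which is not all of the attributes, so the left side is not a superkey — BCNF is violated.
Because {C} is non-prime and the left side of B -> C is not a superkey, the relation is not in 3NF.
The proper key subset {B} of {A, B} determines non-prime {C, D}, so the relation is not even in 2NF.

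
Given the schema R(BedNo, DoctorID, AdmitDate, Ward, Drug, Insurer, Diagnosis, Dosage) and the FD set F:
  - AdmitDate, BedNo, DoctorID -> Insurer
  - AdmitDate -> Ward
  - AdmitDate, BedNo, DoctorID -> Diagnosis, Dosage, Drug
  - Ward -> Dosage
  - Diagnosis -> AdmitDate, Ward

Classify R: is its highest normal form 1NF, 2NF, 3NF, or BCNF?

1NF

Candidate keys: {AdmitDate, BedNo, DoctorID}, {BedNo, Diagnosis, DoctorID}. Prime attributes: {AdmitDate, BedNo, Diagnosis, DoctorID}.
For AdmitDate -> Ward we have {AdmitDate}⁺ = {AdmitDate, Dosage, Ward}; {AdmitDate} is not a superkey, so BCNF fails.
AdmitDate -> Ward determines the non-prime attribute {Ward} from a non-superkey — 3NF is violated.
{AdmitDate} is a proper subset of the key {AdmitDate, BedNo, DoctorID}, and {AdmitDate}⁺ contains the non-prime attributes {Dosage, Ward} — a partial dependency, so 2NF is violated.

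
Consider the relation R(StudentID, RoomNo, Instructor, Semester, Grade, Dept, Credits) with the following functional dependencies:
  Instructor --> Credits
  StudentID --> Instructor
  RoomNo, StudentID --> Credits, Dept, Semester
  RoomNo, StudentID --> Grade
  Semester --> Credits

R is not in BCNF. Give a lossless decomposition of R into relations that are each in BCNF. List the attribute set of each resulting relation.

{Credits, Instructor}; {Dept, Grade, RoomNo, Semester, StudentID}; {Instructor, StudentID}

Candidate key of the original relation: {RoomNo, StudentID}.
Within {Credits, Dept, Grade, Instructor, RoomNo, Semester, StudentID}: {Instructor}⁺ ∩ {Credits, Dept, Grade, Instructor, RoomNo, Semester, StudentID} = {Credits, Instructor}, not the whole set, so Instructor --> Credits violates BCNF; decompose into {Credits, Instructor} and {Dept, Grade, Instructor, RoomNo, Semester, StudentID}.
{Credits, Instructor} is in BCNF.
Within {Dept, Grade, Instructor, RoomNo, Semester, StudentID}: {StudentID}⁺ ∩ {Dept, Grade, Instructor, RoomNo, Semester, StudentID} = {Instructor, StudentID}, not the whole set, so StudentID --> Instructor violates BCNF; decompose into {Instructor, StudentID} and {Dept, Grade, RoomNo, Semester, StudentID}.
{Instructor, StudentID} is in BCNF.
{Dept, Grade, RoomNo, Semester, StudentID} is in BCNF.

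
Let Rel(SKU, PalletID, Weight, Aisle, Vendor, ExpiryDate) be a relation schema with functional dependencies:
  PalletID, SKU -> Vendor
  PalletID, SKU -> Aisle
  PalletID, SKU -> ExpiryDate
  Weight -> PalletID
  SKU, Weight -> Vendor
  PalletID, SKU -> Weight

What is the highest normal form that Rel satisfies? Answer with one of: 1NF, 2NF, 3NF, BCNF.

3NF

Candidate keys: {PalletID, SKU}, {SKU, Weight}. Prime attributes: {PalletID, SKU, Weight}.
Weight -> PalletID breaks BCNF: {Weight}⁺ = {PalletID, Weight}, so {Weight} is not a superkey.
Since {PalletID} ⊆ prime attributes and every other non-superkey FD also has a prime right side, the schema is in 3NF.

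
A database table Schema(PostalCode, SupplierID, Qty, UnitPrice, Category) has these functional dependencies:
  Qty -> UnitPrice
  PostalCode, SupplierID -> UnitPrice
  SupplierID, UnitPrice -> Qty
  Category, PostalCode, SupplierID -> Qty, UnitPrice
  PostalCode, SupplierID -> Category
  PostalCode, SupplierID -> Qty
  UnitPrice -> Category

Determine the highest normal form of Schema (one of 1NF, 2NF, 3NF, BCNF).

2NF

Candidate key: {PostalCode, SupplierID}. Prime attributes: {PostalCode, SupplierID}.
Qty -> UnitPrice breaks BCNF: {Qty}⁺ = {Category, Qty, UnitPrice}, so {Qty} is not a superkey.
Qty -> UnitPrice determines the non-prime attribute {UnitPrice} from a non-superkey — 3NF is violated.
No proper subset of a key has a non-prime attribute in its closure, so there is no partial dependency; 2NF holds.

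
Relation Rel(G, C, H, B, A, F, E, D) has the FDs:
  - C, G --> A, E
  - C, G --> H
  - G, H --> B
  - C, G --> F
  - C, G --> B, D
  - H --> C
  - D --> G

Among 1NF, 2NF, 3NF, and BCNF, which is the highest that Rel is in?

Candidate keys: {C, D}, {C, G}, {D, H}, {G, H}. Prime attributes: {C, D, G, H}.
H --> C: {H}⁺ = {C, H}, which is not all of the attributes, so the left side is not a superkey — BCNF is violated.
Since {C} ⊆ prime attributes and every other non-superkey FD also has a prime right side, the schema is in 3NF.

3NF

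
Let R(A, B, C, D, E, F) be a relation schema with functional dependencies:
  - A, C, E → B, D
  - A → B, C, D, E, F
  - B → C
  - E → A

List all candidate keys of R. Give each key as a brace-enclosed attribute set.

{A}, {E}

{A} is a candidate key since {A}⁺ = {A, B, C, D, E, F} covers every attribute.
{E} is a candidate key since {E}⁺ = {A, B, C, D, E, F} covers every attribute.
No proper subset of any of these is a key, and no other minimal superkey exists.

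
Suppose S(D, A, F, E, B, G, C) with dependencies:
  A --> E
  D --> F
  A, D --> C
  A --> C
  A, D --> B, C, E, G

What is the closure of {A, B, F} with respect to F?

{A, B, C, E, F}

Start with {A, B, F}.
A --> E applies; add {E} → now {A, B, E, F}.
A --> C applies; add {C} → now {A, B, C, E, F}.
No further FD applies.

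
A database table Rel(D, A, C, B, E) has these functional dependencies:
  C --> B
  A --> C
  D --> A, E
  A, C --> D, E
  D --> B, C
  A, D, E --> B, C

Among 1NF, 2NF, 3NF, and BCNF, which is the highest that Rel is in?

2NF

Candidate keys: {A}, {D}. Prime attributes: {A, D}.
For C --> B we have {C}⁺ = {B, C}; {C} is not a superkey, so BCNF fails.
C --> B has non-prime {B} on the right and a non-superkey on the left, so 3NF fails.
Every candidate key is a single attribute, so no partial dependency is possible; 2NF holds.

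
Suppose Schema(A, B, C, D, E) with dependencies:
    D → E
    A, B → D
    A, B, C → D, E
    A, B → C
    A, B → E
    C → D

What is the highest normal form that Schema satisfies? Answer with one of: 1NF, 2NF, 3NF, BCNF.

2NF

Candidate key: {A, B}. Prime attributes: {A, B}.
For D → E we have {D}⁺ = {D, E}; {D} is not a superkey, so BCNF fails.
D → E determines the non-prime attribute {E} from a non-superkey — 3NF is violated.
No non-prime attribute depends on a proper subset of any candidate key, so 2NF holds.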